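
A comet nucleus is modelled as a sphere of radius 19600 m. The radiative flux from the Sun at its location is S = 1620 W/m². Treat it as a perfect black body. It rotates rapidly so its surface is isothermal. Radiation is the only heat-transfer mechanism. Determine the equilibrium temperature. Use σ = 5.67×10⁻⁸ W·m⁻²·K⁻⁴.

At equilibrium, absorbed power = emitted power.
Absorbing cross-section = πr² = 1.207×10⁹ m²; emitting surface = 4πr² = 4.827×10⁹ m² (ratio 4).
S·A_cross = εσ·A_surf·T⁴  ⇒  T⁴ = S/(4σ).
T⁴ = 1.00·1620/(4·5.67×10⁻⁸) = 7.143×10⁹ K⁴.
T = (7.143×10⁹)^(1/4).

T ≈ 291 K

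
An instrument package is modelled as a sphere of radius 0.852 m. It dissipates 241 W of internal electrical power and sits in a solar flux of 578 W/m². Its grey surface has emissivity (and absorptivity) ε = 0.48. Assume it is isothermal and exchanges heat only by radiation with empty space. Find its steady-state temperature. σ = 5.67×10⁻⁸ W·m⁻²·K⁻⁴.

At steady state, absorbed solar power + internal power = radiated power.
Absorbed: α·S·A_cross = 0.48·578·2.280 = 632.7 W (cross-section πr²).
Total input = 632.7 + 241 = 873.7 W.
Radiated: εσ·A_surf·T⁴ with A_surf = 4πr² = 9.122 m².
T⁴ = 873.7/(0.48·5.67×10⁻⁸·9.122) = 3.519×10⁹ K⁴.

T ≈ 244 K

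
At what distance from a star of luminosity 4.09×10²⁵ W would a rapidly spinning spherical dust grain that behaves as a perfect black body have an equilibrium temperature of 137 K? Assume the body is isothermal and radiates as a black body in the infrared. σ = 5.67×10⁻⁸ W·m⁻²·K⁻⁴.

For an isothermal black-emitting sphere, (1−a)S·πr² = σ·4πr²·T⁴ ⇒ S = 4σT⁴/(1−a).
S = 4·5.67×10⁻⁸·(137)⁴/1.00 = 79.90 W/m².
Flux falls as S = L/(4πd²), so d = √(L/(4πS)) = √(4.09×10²⁵/(4π·79.90)).

d ≈ 2.02×10¹¹ m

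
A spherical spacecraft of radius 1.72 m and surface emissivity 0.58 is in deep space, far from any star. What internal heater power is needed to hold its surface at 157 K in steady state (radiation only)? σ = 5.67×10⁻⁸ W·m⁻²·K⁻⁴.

P ≈ 743 W

P = εσ·4πr²·T⁴.
4πr² = 37.18 m²; T⁴ = 6.076×10⁸ K⁴.
P = 0.58·5.67×10⁻⁸·37.18·6.076×10⁸.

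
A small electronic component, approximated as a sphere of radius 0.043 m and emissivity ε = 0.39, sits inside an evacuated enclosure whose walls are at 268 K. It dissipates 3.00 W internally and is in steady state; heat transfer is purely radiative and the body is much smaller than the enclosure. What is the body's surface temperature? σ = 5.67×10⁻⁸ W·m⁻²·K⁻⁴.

T ≈ 324 K

For a small grey body in a large enclosure, net radiated power = εσA(T⁴ − T_w⁴).
Steady state: P = εσA(T⁴ − T_w⁴) with A = 4πr² = 0.02324 m².
T⁴ = P/(εσA) + T_w⁴ = 3.00/(0.39·5.67×10⁻⁸·0.02324) + (268)⁴
    = 5.839×10⁹ + 5.159×10⁹ = 1.100×10¹⁰ K⁴.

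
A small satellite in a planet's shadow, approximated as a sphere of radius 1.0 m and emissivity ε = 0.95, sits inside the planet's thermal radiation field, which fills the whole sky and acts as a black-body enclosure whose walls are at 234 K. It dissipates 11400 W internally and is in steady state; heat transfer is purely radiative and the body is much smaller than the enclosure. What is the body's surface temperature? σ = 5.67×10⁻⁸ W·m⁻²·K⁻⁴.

T ≈ 375 K

For a small grey body in a large enclosure, net radiated power = εσA(T⁴ − T_w⁴).
Steady state: P = εσA(T⁴ − T_w⁴) with A = 4πr² = 12.57 m².
T⁴ = P/(εσA) + T_w⁴ = 11400/(0.95·5.67×10⁻⁸·12.57) + (234)⁴
    = 1.684×10¹⁰ + 2.998×10⁹ = 1.984×10¹⁰ K⁴.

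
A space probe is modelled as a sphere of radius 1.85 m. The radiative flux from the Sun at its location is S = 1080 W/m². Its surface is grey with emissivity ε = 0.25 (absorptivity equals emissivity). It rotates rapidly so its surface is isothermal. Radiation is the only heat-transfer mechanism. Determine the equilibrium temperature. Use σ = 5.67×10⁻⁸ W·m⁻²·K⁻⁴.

T ≈ 263 K

At equilibrium, absorbed power = emitted power.
Absorbing cross-section = πr² = 10.75 m²; emitting surface = 4πr² = 43.01 m² (ratio 4).
εS·A_cross = εσ·A_surf·T⁴  ⇒  T⁴ = S/(4σ)   (ε cancels).
T⁴ = 1080/(4·5.67×10⁻⁸) = 4.762×10⁹ K⁴.
T = (4.762×10⁹)^(1/4).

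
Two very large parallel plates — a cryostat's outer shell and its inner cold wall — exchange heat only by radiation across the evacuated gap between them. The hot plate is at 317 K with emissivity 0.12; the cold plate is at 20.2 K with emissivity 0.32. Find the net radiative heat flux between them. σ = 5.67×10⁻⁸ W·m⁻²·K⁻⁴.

q ≈ 54.7 W/m²

For two infinite grey parallel plates, q = σ(T₁⁴ − T₂⁴)/(1/ε₁ + 1/ε₂ − 1).
T₁⁴ − T₂⁴ = 1.010×10¹⁰ − 1.665×10⁵ = 1.010×10¹⁰ K⁴.
1/ε₁ + 1/ε₂ − 1 = 8.333 + 3.125 − 1 = 10.46.
q = 5.67×10⁻⁸ × 1.010×10¹⁰ / 10.46.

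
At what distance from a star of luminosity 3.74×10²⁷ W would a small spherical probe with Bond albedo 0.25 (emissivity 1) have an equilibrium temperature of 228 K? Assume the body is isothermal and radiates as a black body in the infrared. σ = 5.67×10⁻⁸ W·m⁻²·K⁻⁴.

d ≈ 6.03×10¹¹ m

For an isothermal black-emitting sphere, (1−a)S·πr² = σ·4πr²·T⁴ ⇒ S = 4σT⁴/(1−a).
S = 4·5.67×10⁻⁸·(228)⁴/0.750 = 817.2 W/m².
Flux falls as S = L/(4πd²), so d = √(L/(4πS)) = √(3.74×10²⁷/(4π·817.2)).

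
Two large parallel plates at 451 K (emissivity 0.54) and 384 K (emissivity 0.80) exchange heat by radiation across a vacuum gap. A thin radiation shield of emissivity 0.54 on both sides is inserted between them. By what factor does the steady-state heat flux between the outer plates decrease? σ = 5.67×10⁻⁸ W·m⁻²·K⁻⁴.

Without shield: q₀ = σΔ(T⁴)/(1/ε₁+1/ε₂−1) with denominator 2.102.
With shield the two gaps are in series; the resistances add: (1/ε₁+1/ε_s−1)+(1/ε_s+1/ε₂−1) = 2.704+2.102 = 4.806.
Heat-flux ratio q₀/q = 4.806/2.102.

factor ≈ 2.29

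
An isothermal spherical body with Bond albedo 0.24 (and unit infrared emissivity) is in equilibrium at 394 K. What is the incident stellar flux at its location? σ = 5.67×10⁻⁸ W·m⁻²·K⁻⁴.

S ≈ 7190 W/m²

(1−a)S·πr² = σ·4πr²·T⁴ ⇒ S = 4σT⁴/(1−a).
S = 4·5.67×10⁻⁸·2.410×10¹⁰/0.760.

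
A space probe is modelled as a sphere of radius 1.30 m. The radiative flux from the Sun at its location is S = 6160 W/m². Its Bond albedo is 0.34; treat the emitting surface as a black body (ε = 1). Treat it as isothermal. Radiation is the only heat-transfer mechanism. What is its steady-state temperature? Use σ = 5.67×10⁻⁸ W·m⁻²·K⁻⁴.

T ≈ 366 K

At equilibrium, absorbed power = emitted power.
Absorbing cross-section = πr² = 5.309 m²; emitting surface = 4πr² = 21.24 m² (ratio 4).
(1−a)S·A_cross = εσ·A_surf·T⁴  ⇒  T⁴ = (1−a)S/(4σ).
T⁴ = 0.660·6160/(4·5.67×10⁻⁸) = 1.793×10¹⁰ K⁴.
T = (1.793×10¹⁰)^(1/4).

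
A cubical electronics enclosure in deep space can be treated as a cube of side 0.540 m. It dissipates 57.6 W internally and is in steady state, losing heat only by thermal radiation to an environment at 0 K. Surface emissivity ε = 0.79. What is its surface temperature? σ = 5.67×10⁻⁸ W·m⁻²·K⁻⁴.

Steady state: internal power = radiated power, P = εσA T⁴.
Radiating area A = 6L² = 1.750 m².
T⁴ = P/(εσA) = 57.6/(0.79·5.67×10⁻⁸·1.750) = 7.350×10⁸ K⁴.
T = (7.350×10⁸)^(1/4).

T ≈ 165 K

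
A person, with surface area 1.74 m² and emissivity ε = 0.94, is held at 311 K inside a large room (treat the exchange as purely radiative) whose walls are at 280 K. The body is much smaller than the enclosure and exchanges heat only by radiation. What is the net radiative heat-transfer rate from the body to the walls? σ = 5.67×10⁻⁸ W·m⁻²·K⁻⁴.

For a small grey body in a large enclosure: P_net = εσA(T_body⁴ − T_wall⁴).
A = 1.74 m²; T_body⁴ − T_wall⁴ = 9.355×10⁹ − 6.147×10⁹ = 3.208×10⁹ K⁴.
|P_net| = 0.94·5.67×10⁻⁸·1.740·3.208×10⁹.

P_net ≈ 298 W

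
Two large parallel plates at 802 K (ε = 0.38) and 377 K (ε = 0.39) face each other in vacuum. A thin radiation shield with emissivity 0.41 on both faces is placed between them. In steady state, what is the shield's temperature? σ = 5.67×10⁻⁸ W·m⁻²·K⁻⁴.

In steady state the net flux on the hot side equals that on the cold side.
σ(T₁⁴−T_s⁴)/D₁ = σ(T_s⁴−T₂⁴)/D₂, with D₁ = 1/ε₁+1/ε_s−1 = 4.071, D₂ = 1/ε_s+1/ε₂−1 = 4.003.
Solve for T_s⁴: T_s⁴ = (D₂·T₁⁴ + D₁·T₂⁴)/(D₁+D₂) = 2.153×10¹¹ K⁴.

T_s ≈ 681 K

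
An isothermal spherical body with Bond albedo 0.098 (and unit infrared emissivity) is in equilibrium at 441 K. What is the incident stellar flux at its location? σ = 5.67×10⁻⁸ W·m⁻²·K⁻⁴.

S ≈ 9510 W/m²

(1−a)S·πr² = σ·4πr²·T⁴ ⇒ S = 4σT⁴/(1−a).
S = 4·5.67×10⁻⁸·3.782×10¹⁰/0.902.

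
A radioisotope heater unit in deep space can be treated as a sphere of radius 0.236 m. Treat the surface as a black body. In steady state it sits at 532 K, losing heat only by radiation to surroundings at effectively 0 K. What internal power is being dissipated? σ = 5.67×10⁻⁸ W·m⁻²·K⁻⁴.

Steady state: P = εσA T⁴.
A = 4πr² = 0.6999 m²; T⁴ = (532)⁴ = 8.010×10¹⁰ K⁴.
P = 1.0 × 5.67×10⁻⁸ × 0.6999 × 8.010×10¹⁰.

P ≈ 3180 W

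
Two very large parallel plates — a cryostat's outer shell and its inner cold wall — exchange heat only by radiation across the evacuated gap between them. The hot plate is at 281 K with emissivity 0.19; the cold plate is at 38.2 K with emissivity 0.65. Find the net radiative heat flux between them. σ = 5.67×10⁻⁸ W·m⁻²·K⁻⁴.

For two infinite grey parallel plates, q = σ(T₁⁴ − T₂⁴)/(1/ε₁ + 1/ε₂ − 1).
T₁⁴ − T₂⁴ = 6.235×10⁹ − 2.129×10⁶ = 6.233×10⁹ K⁴.
1/ε₁ + 1/ε₂ − 1 = 5.263 + 1.538 − 1 = 5.802.
q = 5.67×10⁻⁸ × 6.233×10⁹ / 5.802.

q ≈ 60.9 W/m²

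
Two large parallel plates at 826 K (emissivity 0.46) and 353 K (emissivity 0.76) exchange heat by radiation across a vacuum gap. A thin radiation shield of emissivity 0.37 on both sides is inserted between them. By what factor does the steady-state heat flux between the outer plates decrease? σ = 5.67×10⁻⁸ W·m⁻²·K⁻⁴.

Without shield: q₀ = σΔ(T⁴)/(1/ε₁+1/ε₂−1) with denominator 2.490.
With shield the two gaps are in series; the resistances add: (1/ε₁+1/ε_s−1)+(1/ε_s+1/ε₂−1) = 3.877+3.018 = 6.895.
Heat-flux ratio q₀/q = 6.895/2.490.

factor ≈ 2.77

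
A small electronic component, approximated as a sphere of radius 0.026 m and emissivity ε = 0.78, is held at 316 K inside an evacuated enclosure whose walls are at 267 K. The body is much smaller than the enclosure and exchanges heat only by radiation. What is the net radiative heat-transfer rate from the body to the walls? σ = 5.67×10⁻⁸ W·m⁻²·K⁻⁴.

P_net ≈ 1.84 W

For a small grey body in a large enclosure: P_net = εσA(T_body⁴ − T_wall⁴).
A = 4πr² = 0.008495 m²; T_body⁴ − T_wall⁴ = 9.971×10⁹ − 5.082×10⁹ = 4.889×10⁹ K⁴.
|P_net| = 0.78·5.67×10⁻⁸·0.008495·4.889×10⁹.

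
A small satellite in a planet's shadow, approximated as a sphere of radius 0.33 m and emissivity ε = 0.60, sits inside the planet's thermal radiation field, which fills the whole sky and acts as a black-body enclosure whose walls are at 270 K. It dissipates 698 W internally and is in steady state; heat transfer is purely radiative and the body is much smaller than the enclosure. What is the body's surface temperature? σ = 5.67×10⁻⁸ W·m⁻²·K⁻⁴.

T ≈ 377 K

For a small grey body in a large enclosure, net radiated power = εσA(T⁴ − T_w⁴).
Steady state: P = εσA(T⁴ − T_w⁴) with A = 4πr² = 1.368 m².
T⁴ = P/(εσA) + T_w⁴ = 698/(0.60·5.67×10⁻⁸·1.368) + (270)⁴
    = 1.499×10¹⁰ + 5.314×10⁹ = 2.031×10¹⁰ K⁴.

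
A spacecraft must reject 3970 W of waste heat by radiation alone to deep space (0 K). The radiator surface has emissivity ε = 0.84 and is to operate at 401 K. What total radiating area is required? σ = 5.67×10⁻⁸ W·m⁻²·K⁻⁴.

P = εσA T⁴ ⇒ A = P/(εσT⁴).
T⁴ = 2.586×10¹⁰ K⁴.
A = 3970/(0.84 × 5.67×10⁻⁸ × 2.586×10¹⁰).

A ≈ 3.22 m²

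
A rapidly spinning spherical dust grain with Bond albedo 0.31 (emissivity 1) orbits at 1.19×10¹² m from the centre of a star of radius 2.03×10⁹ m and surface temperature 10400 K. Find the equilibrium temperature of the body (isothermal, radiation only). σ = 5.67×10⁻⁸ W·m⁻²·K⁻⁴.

T ≈ 277 K

The star's surface emits σT_*⁴; at distance d the flux is S = σT_*⁴(R_*/d)².
S = 5.67×10⁻⁸·(10400)⁴·(2.03×10⁹/1.19×10¹²)² = 1930 W/m².
For an isothermal sphere T⁴ = (1−a)S/(4σ) = 5.872×10⁹ K⁴.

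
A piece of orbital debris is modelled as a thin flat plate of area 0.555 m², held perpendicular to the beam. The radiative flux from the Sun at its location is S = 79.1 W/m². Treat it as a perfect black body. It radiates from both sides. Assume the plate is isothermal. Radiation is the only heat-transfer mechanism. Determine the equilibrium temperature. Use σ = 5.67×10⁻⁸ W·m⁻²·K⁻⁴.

T ≈ 163 K

At equilibrium, absorbed power = emitted power.
Absorbing cross-section = A = 0.5550 m²; emitting surface = 2A = 1.110 m² (ratio 2).
S·A_cross = εσ·A_surf·T⁴  ⇒  T⁴ = S/(2σ).
T⁴ = 1.00·79.1/(2·5.67×10⁻⁸) = 6.975×10⁸ K⁴.
T = (6.975×10⁸)^(1/4).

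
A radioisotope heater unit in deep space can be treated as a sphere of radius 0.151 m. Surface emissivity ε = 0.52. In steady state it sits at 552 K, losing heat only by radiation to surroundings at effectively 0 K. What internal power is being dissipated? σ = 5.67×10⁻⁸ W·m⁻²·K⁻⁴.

Steady state: P = εσA T⁴.
A = 4πr² = 0.2865 m²; T⁴ = (552)⁴ = 9.284×10¹⁰ K⁴.
P = 0.52 × 5.67×10⁻⁸ × 0.2865 × 9.284×10¹⁰.

P ≈ 784 W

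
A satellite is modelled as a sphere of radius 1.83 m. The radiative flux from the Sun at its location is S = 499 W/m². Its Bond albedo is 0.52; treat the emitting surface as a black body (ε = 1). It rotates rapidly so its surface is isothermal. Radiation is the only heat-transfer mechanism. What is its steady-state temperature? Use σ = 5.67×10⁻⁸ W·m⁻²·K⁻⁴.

T ≈ 180 K

At equilibrium, absorbed power = emitted power.
Absorbing cross-section = πr² = 10.52 m²; emitting surface = 4πr² = 42.08 m² (ratio 4).
(1−a)S·A_cross = εσ·A_surf·T⁴  ⇒  T⁴ = (1−a)S/(4σ).
T⁴ = 0.480·499/(4·5.67×10⁻⁸) = 1.056×10⁹ K⁴.
T = (1.056×10⁹)^(1/4).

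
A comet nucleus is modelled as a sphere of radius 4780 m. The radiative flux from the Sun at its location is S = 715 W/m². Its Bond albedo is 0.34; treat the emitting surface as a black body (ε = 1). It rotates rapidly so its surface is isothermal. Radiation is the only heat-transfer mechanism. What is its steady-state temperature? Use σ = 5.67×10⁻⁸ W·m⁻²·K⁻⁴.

At equilibrium, absorbed power = emitted power.
Absorbing cross-section = πr² = 7.178×10⁷ m²; emitting surface = 4πr² = 2.871×10⁸ m² (ratio 4).
(1−a)S·A_cross = εσ·A_surf·T⁴  ⇒  T⁴ = (1−a)S/(4σ).
T⁴ = 0.660·715/(4·5.67×10⁻⁸) = 2.081×10⁹ K⁴.
T = (2.081×10⁹)^(1/4).

T ≈ 214 K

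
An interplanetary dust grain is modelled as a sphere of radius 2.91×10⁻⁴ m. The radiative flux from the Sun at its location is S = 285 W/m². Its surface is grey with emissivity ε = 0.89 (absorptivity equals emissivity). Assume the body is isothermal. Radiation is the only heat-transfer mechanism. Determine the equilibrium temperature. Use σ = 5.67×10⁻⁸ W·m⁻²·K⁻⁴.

T ≈ 188 K

At equilibrium, absorbed power = emitted power.
Absorbing cross-section = πr² = 2.660×10⁻⁷ m²; emitting surface = 4πr² = 1.064×10⁻⁶ m² (ratio 4).
εS·A_cross = εσ·A_surf·T⁴  ⇒  T⁴ = S/(4σ)   (ε cancels).
T⁴ = 285/(4·5.67×10⁻⁸) = 1.257×10⁹ K⁴.
T = (1.257×10⁹)^(1/4).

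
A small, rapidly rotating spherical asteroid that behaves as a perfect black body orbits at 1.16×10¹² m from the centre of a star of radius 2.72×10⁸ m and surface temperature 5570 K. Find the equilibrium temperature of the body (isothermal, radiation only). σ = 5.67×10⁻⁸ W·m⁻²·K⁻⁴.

The star's surface emits σT_*⁴; at distance d the flux is S = σT_*⁴(R_*/d)².
S = 5.67×10⁻⁸·(5570)⁴·(2.72×10⁸/1.16×10¹²)² = 3.001 W/m².
For an isothermal sphere T⁴ = (1−a)S/(4σ) = 1.323×10⁷ K⁴.

T ≈ 60.3 K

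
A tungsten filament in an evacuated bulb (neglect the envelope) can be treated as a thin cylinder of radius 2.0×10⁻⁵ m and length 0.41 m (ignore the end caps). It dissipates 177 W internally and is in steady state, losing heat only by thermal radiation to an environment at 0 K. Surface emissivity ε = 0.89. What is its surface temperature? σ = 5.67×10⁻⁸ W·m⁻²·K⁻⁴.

T ≈ 2870 K

Steady state: internal power = radiated power, P = εσA T⁴.
Radiating area A = 2πrL = 5.152×10⁻⁵ m².
T⁴ = P/(εσA) = 177/(0.89·5.67×10⁻⁸·5.152×10⁻⁵) = 6.808×10¹³ K⁴.
T = (6.808×10¹³)^(1/4).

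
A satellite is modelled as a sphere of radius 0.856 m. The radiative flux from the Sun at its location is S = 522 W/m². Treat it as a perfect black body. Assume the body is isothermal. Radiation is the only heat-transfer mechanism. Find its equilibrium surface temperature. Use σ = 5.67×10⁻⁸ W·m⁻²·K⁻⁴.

T ≈ 219 K

At equilibrium, absorbed power = emitted power.
Absorbing cross-section = πr² = 2.302 m²; emitting surface = 4πr² = 9.208 m² (ratio 4).
S·A_cross = εσ·A_surf·T⁴  ⇒  T⁴ = S/(4σ).
T⁴ = 1.00·522/(4·5.67×10⁻⁸) = 2.302×10⁹ K⁴.
T = (2.302×10⁹)^(1/4).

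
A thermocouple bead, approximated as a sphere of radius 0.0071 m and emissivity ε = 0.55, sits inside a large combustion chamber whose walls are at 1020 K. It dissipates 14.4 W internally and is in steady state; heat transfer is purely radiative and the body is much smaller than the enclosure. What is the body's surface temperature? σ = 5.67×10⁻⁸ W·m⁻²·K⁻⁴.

T ≈ 1160 K

For a small grey body in a large enclosure, net radiated power = εσA(T⁴ − T_w⁴).
Steady state: P = εσA(T⁴ − T_w⁴) with A = 4πr² = 6.335×10⁻⁴ m².
T⁴ = P/(εσA) + T_w⁴ = 14.4/(0.55·5.67×10⁻⁸·6.335×10⁻⁴) + (1020)⁴
    = 7.289×10¹¹ + 1.082×10¹² = 1.811×10¹² K⁴.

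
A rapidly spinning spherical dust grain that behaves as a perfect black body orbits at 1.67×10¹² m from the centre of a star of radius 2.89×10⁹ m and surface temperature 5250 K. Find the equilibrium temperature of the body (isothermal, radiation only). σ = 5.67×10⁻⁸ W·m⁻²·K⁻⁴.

T ≈ 154 K

The star's surface emits σT_*⁴; at distance d the flux is S = σT_*⁴(R_*/d)².
S = 5.67×10⁻⁸·(5250)⁴·(2.89×10⁹/1.67×10¹²)² = 129.0 W/m².
For an isothermal sphere T⁴ = (1−a)S/(4σ) = 5.688×10⁸ K⁴.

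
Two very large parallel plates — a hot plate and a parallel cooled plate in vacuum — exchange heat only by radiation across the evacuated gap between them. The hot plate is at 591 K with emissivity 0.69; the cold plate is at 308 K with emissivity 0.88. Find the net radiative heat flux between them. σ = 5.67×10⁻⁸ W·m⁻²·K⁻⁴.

For two infinite grey parallel plates, q = σ(T₁⁴ − T₂⁴)/(1/ε₁ + 1/ε₂ − 1).
T₁⁴ − T₂⁴ = 1.220×10¹¹ − 8.999×10⁹ = 1.130×10¹¹ K⁴.
1/ε₁ + 1/ε₂ − 1 = 1.449 + 1.136 − 1 = 1.586.
q = 5.67×10⁻⁸ × 1.130×10¹¹ / 1.586.

q ≈ 4040 W/m²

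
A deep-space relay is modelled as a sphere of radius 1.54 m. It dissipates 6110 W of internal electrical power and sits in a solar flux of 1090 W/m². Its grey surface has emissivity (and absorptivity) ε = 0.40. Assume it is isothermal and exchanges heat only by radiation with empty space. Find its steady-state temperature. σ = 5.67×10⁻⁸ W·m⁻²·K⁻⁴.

T ≈ 343 K

At steady state, absorbed solar power + internal power = radiated power.
Absorbed: α·S·A_cross = 0.40·1090·7.451 = 3248 W (cross-section πr²).
Total input = 3248 + 6110 = 9358 W.
Radiated: εσ·A_surf·T⁴ with A_surf = 4πr² = 29.80 m².
T⁴ = 9358/(0.40·5.67×10⁻⁸·29.80) = 1.385×10¹⁰ K⁴.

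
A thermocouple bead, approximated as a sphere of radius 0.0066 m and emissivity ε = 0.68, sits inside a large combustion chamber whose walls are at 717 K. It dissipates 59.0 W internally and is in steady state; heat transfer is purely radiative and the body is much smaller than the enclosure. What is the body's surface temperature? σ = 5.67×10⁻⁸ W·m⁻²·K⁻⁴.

For a small grey body in a large enclosure, net radiated power = εσA(T⁴ − T_w⁴).
Steady state: P = εσA(T⁴ − T_w⁴) with A = 4πr² = 5.474×10⁻⁴ m².
T⁴ = P/(εσA) + T_w⁴ = 59.0/(0.68·5.67×10⁻⁸·5.474×10⁻⁴) + (717)⁴
    = 2.796×10¹² + 2.643×10¹¹ = 3.060×10¹² K⁴.

T ≈ 1320 K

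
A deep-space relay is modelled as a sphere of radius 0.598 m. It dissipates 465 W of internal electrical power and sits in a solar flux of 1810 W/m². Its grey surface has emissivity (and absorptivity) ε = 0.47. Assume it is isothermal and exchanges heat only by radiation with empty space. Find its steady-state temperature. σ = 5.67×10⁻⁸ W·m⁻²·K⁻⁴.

T ≈ 330 K

At steady state, absorbed solar power + internal power = radiated power.
Absorbed: α·S·A_cross = 0.47·1810·1.123 = 955.7 W (cross-section πr²).
Total input = 955.7 + 465 = 1421 W.
Radiated: εσ·A_surf·T⁴ with A_surf = 4πr² = 4.494 m².
T⁴ = 1421/(0.47·5.67×10⁻⁸·4.494) = 1.186×10¹⁰ K⁴.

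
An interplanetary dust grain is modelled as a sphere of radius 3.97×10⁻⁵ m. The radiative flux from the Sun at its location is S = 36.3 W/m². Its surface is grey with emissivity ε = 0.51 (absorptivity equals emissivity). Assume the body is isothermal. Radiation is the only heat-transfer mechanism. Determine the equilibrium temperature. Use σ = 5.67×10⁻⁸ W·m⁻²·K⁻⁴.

At equilibrium, absorbed power = emitted power.
Absorbing cross-section = πr² = 4.951×10⁻⁹ m²; emitting surface = 4πr² = 1.981×10⁻⁸ m² (ratio 4).
εS·A_cross = εσ·A_surf·T⁴  ⇒  T⁴ = S/(4σ)   (ε cancels).
T⁴ = 36.3/(4·5.67×10⁻⁸) = 1.601×10⁸ K⁴.
T = (1.601×10⁸)^(1/4).

T ≈ 112 K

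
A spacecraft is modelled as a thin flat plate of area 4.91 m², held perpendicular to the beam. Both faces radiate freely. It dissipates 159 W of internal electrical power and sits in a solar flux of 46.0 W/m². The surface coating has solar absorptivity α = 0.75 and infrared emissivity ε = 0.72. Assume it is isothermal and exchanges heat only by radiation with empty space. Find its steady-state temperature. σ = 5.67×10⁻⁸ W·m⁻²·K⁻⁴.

T ≈ 169 K

At steady state, absorbed solar power + internal power = radiated power.
Absorbed: α·S·A_cross = 0.75·46.0·4.910 = 169.4 W (cross-section A).
Total input = 169.4 + 159 = 328.4 W.
Radiated: εσ·A_surf·T⁴ with A_surf = 2A = 9.820 m².
T⁴ = 328.4/(0.72·5.67×10⁻⁸·9.820) = 8.192×10⁸ K⁴.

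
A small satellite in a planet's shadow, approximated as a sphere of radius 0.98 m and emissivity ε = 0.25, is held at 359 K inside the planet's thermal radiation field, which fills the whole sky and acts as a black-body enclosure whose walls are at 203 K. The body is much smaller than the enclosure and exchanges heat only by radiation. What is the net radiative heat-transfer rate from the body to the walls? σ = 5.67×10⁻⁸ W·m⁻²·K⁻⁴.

P_net ≈ 2550 W

For a small grey body in a large enclosure: P_net = εσA(T_body⁴ − T_wall⁴).
A = 4πr² = 12.07 m²; T_body⁴ − T_wall⁴ = 1.661×10¹⁰ − 1.698×10⁹ = 1.491×10¹⁰ K⁴.
|P_net| = 0.25·5.67×10⁻⁸·12.07·1.491×10¹⁰.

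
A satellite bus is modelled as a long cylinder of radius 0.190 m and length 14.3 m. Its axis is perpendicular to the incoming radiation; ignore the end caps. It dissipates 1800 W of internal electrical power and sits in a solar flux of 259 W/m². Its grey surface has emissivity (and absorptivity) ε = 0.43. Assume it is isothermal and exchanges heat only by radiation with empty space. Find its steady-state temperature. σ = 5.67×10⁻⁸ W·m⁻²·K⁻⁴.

At steady state, absorbed solar power + internal power = radiated power.
Absorbed: α·S·A_cross = 0.43·259·5.434 = 605.2 W (cross-section 2rL).
Total input = 605.2 + 1800 = 2405 W.
Radiated: εσ·A_surf·T⁴ with A_surf = 2πrL = 17.07 m².
T⁴ = 2405/(0.43·5.67×10⁻⁸·17.07) = 5.779×10⁹ K⁴.

T ≈ 276 K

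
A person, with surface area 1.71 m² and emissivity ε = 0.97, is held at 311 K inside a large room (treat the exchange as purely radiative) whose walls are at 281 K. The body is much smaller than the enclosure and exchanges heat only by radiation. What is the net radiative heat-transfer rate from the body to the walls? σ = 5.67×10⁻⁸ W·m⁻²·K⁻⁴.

P_net ≈ 293 W

For a small grey body in a large enclosure: P_net = εσA(T_body⁴ − T_wall⁴).
A = 1.71 m²; T_body⁴ − T_wall⁴ = 9.355×10⁹ − 6.235×10⁹ = 3.120×10⁹ K⁴.
|P_net| = 0.97·5.67×10⁻⁸·1.710·3.120×10⁹.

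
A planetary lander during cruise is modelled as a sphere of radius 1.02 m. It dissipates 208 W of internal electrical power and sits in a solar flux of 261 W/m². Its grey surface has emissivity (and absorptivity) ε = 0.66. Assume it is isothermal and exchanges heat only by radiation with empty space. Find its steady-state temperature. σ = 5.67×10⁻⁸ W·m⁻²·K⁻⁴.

T ≈ 199 K

At steady state, absorbed solar power + internal power = radiated power.
Absorbed: α·S·A_cross = 0.66·261·3.269 = 563.0 W (cross-section πr²).
Total input = 563.0 + 208 = 771.0 W.
Radiated: εσ·A_surf·T⁴ with A_surf = 4πr² = 13.07 m².
T⁴ = 771.0/(0.66·5.67×10⁻⁸·13.07) = 1.576×10⁹ K⁴.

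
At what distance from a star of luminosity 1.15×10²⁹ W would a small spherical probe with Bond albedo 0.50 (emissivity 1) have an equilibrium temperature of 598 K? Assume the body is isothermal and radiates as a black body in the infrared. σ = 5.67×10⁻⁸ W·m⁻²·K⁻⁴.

For an isothermal black-emitting sphere, (1−a)S·πr² = σ·4πr²·T⁴ ⇒ S = 4σT⁴/(1−a).
S = 4·5.67×10⁻⁸·(598)⁴/0.500 = 58010 W/m².
Flux falls as S = L/(4πd²), so d = √(L/(4πS)) = √(1.15×10²⁹/(4π·58010)).

d ≈ 3.97×10¹¹ m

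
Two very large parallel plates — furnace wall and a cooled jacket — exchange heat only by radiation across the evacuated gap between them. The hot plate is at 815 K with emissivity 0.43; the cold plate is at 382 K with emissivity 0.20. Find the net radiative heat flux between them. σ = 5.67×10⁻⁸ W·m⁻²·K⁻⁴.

q ≈ 3760 W/m²

For two infinite grey parallel plates, q = σ(T₁⁴ − T₂⁴)/(1/ε₁ + 1/ε₂ − 1).
T₁⁴ − T₂⁴ = 4.412×10¹¹ − 2.129×10¹⁰ = 4.199×10¹¹ K⁴.
1/ε₁ + 1/ε₂ − 1 = 2.326 + 5.000 − 1 = 6.326.
q = 5.67×10⁻⁸ × 4.199×10¹¹ / 6.326.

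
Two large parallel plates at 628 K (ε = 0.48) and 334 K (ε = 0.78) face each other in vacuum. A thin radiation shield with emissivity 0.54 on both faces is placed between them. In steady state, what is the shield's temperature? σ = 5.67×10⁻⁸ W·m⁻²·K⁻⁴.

T_s ≈ 519 K

In steady state the net flux on the hot side equals that on the cold side.
σ(T₁⁴−T_s⁴)/D₁ = σ(T_s⁴−T₂⁴)/D₂, with D₁ = 1/ε₁+1/ε_s−1 = 2.935, D₂ = 1/ε_s+1/ε₂−1 = 2.134.
Solve for T_s⁴: T_s⁴ = (D₂·T₁⁴ + D₁·T₂⁴)/(D₁+D₂) = 7.268×10¹⁰ K⁴.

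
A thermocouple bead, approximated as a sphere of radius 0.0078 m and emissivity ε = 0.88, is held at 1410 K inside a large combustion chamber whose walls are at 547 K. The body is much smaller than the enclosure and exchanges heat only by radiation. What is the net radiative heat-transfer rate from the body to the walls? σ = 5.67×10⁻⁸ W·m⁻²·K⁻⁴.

P_net ≈ 147 W

For a small grey body in a large enclosure: P_net = εσA(T_body⁴ − T_wall⁴).
A = 4πr² = 7.645×10⁻⁴ m²; T_body⁴ − T_wall⁴ = 3.953×10¹² − 8.953×10¹⁰ = 3.863×10¹² K⁴.
|P_net| = 0.88·5.67×10⁻⁸·7.645×10⁻⁴·3.863×10¹².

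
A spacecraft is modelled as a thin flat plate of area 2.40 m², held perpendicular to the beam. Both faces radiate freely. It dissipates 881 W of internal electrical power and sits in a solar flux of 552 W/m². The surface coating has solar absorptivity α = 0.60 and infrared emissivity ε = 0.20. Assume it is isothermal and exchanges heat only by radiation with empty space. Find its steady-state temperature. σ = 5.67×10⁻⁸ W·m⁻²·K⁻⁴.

T ≈ 419 K

At steady state, absorbed solar power + internal power = radiated power.
Absorbed: α·S·A_cross = 0.60·552·2.400 = 794.9 W (cross-section A).
Total input = 794.9 + 881 = 1676 W.
Radiated: εσ·A_surf·T⁴ with A_surf = 2A = 4.800 m².
T⁴ = 1676/(0.20·5.67×10⁻⁸·4.800) = 3.079×10¹⁰ K⁴.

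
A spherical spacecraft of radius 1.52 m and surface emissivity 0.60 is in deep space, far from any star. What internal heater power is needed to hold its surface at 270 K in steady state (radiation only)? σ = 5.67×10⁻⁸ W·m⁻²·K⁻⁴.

P ≈ 5250 W

P = εσ·4πr²·T⁴.
4πr² = 29.03 m²; T⁴ = 5.314×10⁹ K⁴.
P = 0.60·5.67×10⁻⁸·29.03·5.314×10⁹.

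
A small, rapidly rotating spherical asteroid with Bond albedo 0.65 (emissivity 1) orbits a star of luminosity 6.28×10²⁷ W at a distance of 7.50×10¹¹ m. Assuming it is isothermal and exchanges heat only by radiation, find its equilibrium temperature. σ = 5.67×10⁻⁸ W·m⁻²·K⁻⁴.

First find the stellar flux at distance d: S = L/(4πd²) = 6.28×10²⁷/(4π·(7.50×10¹¹)²) = 888.4 W/m².
For an isothermal sphere, absorbed (1−a)S·πr² = emitted σ·4πr²·T⁴, so T⁴ = (1−a)S/(4σ).
T⁴ = 0.350·888.4/(4·5.67×10⁻⁸) = 1.371×10⁹ K⁴.

T ≈ 192 K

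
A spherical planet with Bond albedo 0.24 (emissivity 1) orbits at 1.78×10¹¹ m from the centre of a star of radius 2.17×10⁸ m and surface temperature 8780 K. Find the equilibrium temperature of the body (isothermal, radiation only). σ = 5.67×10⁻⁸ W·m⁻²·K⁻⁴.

The star's surface emits σT_*⁴; at distance d the flux is S = σT_*⁴(R_*/d)².
S = 5.67×10⁻⁸·(8780)⁴·(2.17×10⁸/1.78×10¹¹)² = 500.8 W/m².
For an isothermal sphere T⁴ = (1−a)S/(4σ) = 1.678×10⁹ K⁴.

T ≈ 202 K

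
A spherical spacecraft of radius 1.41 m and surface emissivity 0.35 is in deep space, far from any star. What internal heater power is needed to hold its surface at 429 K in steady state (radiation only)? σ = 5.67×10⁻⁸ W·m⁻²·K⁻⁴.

P ≈ 16800 W

P = εσ·4πr²·T⁴.
4πr² = 24.98 m²; T⁴ = 3.387×10¹⁰ K⁴.
P = 0.35·5.67×10⁻⁸·24.98·3.387×10¹⁰.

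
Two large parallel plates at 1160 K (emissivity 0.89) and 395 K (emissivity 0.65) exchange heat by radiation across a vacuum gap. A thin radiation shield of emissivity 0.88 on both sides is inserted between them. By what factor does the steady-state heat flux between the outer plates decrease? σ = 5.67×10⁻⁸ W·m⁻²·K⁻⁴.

Without shield: q₀ = σΔ(T⁴)/(1/ε₁+1/ε₂−1) with denominator 1.662.
With shield the two gaps are in series; the resistances add: (1/ε₁+1/ε_s−1)+(1/ε_s+1/ε₂−1) = 1.260+1.675 = 2.935.
Heat-flux ratio q₀/q = 2.935/1.662.

factor ≈ 1.77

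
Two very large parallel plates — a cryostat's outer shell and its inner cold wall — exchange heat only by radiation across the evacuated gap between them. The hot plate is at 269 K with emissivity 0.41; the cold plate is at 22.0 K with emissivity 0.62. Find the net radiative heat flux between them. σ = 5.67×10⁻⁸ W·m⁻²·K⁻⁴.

q ≈ 97.3 W/m²

For two infinite grey parallel plates, q = σ(T₁⁴ − T₂⁴)/(1/ε₁ + 1/ε₂ − 1).
T₁⁴ − T₂⁴ = 5.236×10⁹ − 2.343×10⁵ = 5.236×10⁹ K⁴.
1/ε₁ + 1/ε₂ − 1 = 2.439 + 1.613 − 1 = 3.052.
q = 5.67×10⁻⁸ × 5.236×10⁹ / 3.052.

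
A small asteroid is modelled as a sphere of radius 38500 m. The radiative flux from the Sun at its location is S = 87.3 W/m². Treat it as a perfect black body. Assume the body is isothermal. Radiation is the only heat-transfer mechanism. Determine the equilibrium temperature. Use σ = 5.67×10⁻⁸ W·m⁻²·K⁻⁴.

At equilibrium, absorbed power = emitted power.
Absorbing cross-section = πr² = 4.657×10⁹ m²; emitting surface = 4πr² = 1.863×10¹⁰ m² (ratio 4).
S·A_cross = εσ·A_surf·T⁴  ⇒  T⁴ = S/(4σ).
T⁴ = 1.00·87.3/(4·5.67×10⁻⁸) = 3.849×10⁸ K⁴.
T = (3.849×10⁸)^(1/4).

T ≈ 140 K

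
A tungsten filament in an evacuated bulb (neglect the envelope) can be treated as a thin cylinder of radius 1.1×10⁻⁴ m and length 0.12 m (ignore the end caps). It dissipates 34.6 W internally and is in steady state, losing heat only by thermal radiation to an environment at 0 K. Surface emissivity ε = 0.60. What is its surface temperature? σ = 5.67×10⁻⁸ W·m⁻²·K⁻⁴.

Steady state: internal power = radiated power, P = εσA T⁴.
Radiating area A = 2πrL = 8.294×10⁻⁵ m².
T⁴ = P/(εσA) = 34.6/(0.60·5.67×10⁻⁸·8.294×10⁻⁵) = 1.226×10¹³ K⁴.
T = (1.226×10¹³)^(1/4).

T ≈ 1870 K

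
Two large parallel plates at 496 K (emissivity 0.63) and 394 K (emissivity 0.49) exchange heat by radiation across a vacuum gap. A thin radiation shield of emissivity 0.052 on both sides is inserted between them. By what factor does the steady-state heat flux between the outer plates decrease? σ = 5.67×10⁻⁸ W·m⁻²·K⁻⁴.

factor ≈ 15.3

Without shield: q₀ = σΔ(T⁴)/(1/ε₁+1/ε₂−1) with denominator 2.628.
With shield the two gaps are in series; the resistances add: (1/ε₁+1/ε_s−1)+(1/ε_s+1/ε₂−1) = 19.82+20.27 = 40.09.
Heat-flux ratio q₀/q = 40.09/2.628.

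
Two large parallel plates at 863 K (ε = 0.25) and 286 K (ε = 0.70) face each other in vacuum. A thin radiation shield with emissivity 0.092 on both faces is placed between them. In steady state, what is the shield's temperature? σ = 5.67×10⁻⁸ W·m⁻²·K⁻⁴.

T_s ≈ 709 K

In steady state the net flux on the hot side equals that on the cold side.
σ(T₁⁴−T_s⁴)/D₁ = σ(T_s⁴−T₂⁴)/D₂, with D₁ = 1/ε₁+1/ε_s−1 = 13.87, D₂ = 1/ε_s+1/ε₂−1 = 11.30.
Solve for T_s⁴: T_s⁴ = (D₂·T₁⁴ + D₁·T₂⁴)/(D₁+D₂) = 2.527×10¹¹ K⁴.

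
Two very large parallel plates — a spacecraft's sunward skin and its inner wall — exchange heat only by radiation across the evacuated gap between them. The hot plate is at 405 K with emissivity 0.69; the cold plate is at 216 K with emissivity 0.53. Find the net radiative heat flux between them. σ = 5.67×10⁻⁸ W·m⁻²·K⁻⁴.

For two infinite grey parallel plates, q = σ(T₁⁴ − T₂⁴)/(1/ε₁ + 1/ε₂ − 1).
T₁⁴ − T₂⁴ = 2.690×10¹⁰ − 2.177×10⁹ = 2.473×10¹⁰ K⁴.
1/ε₁ + 1/ε₂ − 1 = 1.449 + 1.887 − 1 = 2.336.
q = 5.67×10⁻⁸ × 2.473×10¹⁰ / 2.336.

q ≈ 600 W/m²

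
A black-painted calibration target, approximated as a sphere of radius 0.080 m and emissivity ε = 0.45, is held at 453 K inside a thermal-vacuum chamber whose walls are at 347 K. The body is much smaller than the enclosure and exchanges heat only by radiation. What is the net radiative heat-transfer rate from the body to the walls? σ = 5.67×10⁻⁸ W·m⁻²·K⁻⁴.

P_net ≈ 56.7 W

For a small grey body in a large enclosure: P_net = εσA(T_body⁴ − T_wall⁴).
A = 4πr² = 0.08042 m²; T_body⁴ − T_wall⁴ = 4.211×10¹⁰ − 1.450×10¹⁰ = 2.761×10¹⁰ K⁴.
|P_net| = 0.45·5.67×10⁻⁸·0.08042·2.761×10¹⁰.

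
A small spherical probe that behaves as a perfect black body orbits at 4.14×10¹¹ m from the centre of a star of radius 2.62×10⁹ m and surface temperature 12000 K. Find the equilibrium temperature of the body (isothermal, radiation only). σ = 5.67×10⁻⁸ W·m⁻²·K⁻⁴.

T ≈ 675 K

The star's surface emits σT_*⁴; at distance d the flux is S = σT_*⁴(R_*/d)².
S = 5.67×10⁻⁸·(12000)⁴·(2.62×10⁹/4.14×10¹¹)² = 47090 W/m².
For an isothermal sphere T⁴ = (1−a)S/(4σ) = 2.076×10¹¹ K⁴.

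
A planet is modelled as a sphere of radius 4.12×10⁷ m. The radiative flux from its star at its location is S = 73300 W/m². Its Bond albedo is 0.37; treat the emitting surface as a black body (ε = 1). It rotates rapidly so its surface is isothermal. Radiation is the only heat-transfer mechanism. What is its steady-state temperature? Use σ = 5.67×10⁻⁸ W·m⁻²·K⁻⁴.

T ≈ 672 K

At equilibrium, absorbed power = emitted power.
Absorbing cross-section = πr² = 5.333×10¹⁵ m²; emitting surface = 4πr² = 2.133×10¹⁶ m² (ratio 4).
(1−a)S·A_cross = εσ·A_surf·T⁴  ⇒  T⁴ = (1−a)S/(4σ).
T⁴ = 0.630·73300/(4·5.67×10⁻⁸) = 2.036×10¹¹ K⁴.
T = (2.036×10¹¹)^(1/4).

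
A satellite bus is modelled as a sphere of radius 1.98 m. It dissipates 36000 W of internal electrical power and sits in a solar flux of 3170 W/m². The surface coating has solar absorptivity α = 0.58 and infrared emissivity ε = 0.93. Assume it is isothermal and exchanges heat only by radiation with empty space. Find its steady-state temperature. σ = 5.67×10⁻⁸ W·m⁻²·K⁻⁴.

T ≈ 388 K

At steady state, absorbed solar power + internal power = radiated power.
Absorbed: α·S·A_cross = 0.58·3170·12.32 = 22640 W (cross-section πr²).
Total input = 22640 + 36000 = 58640 W.
Radiated: εσ·A_surf·T⁴ with A_surf = 4πr² = 49.27 m².
T⁴ = 58640/(0.93·5.67×10⁻⁸·49.27) = 2.257×10¹⁰ K⁴.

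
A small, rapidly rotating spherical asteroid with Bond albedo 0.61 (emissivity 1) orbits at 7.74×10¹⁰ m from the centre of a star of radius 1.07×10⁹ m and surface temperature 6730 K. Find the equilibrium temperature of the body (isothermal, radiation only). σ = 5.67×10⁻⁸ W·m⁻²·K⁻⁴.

T ≈ 442 K

The star's surface emits σT_*⁴; at distance d the flux is S = σT_*⁴(R_*/d)².
S = 5.67×10⁻⁸·(6730)⁴·(1.07×10⁹/7.74×10¹⁰)² = 22230 W/m².
For an isothermal sphere T⁴ = (1−a)S/(4σ) = 3.823×10¹⁰ K⁴.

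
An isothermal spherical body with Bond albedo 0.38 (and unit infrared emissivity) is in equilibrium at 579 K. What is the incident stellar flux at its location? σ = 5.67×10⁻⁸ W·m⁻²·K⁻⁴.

(1−a)S·πr² = σ·4πr²·T⁴ ⇒ S = 4σT⁴/(1−a).
S = 4·5.67×10⁻⁸·1.124×10¹¹/0.620.

S ≈ 41100 W/m²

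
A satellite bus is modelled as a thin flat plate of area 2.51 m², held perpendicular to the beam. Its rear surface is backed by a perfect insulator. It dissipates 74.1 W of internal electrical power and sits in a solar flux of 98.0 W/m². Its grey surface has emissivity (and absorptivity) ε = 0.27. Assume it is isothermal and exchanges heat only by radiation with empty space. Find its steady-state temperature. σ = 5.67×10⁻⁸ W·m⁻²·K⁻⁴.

At steady state, absorbed solar power + internal power = radiated power.
Absorbed: α·S·A_cross = 0.27·98.0·2.510 = 66.41 W (cross-section A).
Total input = 66.41 + 74.1 = 140.5 W.
Radiated: εσ·A_surf·T⁴ with A_surf = A = 2.510 m².
T⁴ = 140.5/(0.27·5.67×10⁻⁸·2.510) = 3.657×10⁹ K⁴.

T ≈ 246 K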